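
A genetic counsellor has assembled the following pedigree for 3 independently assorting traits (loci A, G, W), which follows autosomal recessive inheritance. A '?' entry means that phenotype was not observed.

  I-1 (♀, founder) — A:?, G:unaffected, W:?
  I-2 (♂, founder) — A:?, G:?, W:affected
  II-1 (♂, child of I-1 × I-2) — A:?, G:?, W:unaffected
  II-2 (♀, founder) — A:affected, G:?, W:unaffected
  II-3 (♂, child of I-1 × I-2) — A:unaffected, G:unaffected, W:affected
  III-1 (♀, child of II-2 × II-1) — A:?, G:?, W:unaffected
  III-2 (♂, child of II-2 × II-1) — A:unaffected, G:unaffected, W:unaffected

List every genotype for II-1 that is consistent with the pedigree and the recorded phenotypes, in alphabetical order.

A/I-1 ? ·: AA|Aa|aa
A/I-2 ? ·: AA|Aa|aa
A/II-1 ? I-1×I-2: AA|Aa
A/II-2 aff ·: aa
A/II-3 un I-1×I-2: AA|Aa
A/III-1 ? II-2×II-1: Aa|aa
A/III-2 un II-2×II-1: Aa
⇒ A over [I-1,I-2,II-1,II-2,II-3,III-1,III-2]: 27 consistent
G/I-1 un ·: GG|Gg
G/I-2 ? ·: GG|Gg|gg
G/II-1 ? I-1×I-2: GG|Gg|gg
G/II-2 ? ·: GG|Gg|gg
G/II-3 un I-1×I-2: GG|Gg
G/III-1 ? II-2×II-1: GG|Gg|gg
G/III-2 un II-2×II-1: GG|Gg
⇒ G over [I-1,I-2,II-1,II-2,II-3,III-1,III-2]: 147 consistent
W/I-1 ? ·: Ww
W/I-2 aff ·: ww
W/II-1 un I-1×I-2: Ww
W/II-2 un ·: WW|Ww
W/II-3 aff I-1×I-2: ww
W/III-1 un II-2×II-1: WW|Ww
W/III-2 un II-2×II-1: WW|Ww
⇒ W over [I-1,I-2,II-1,II-2,II-3,III-1,III-2]: 8 consistent

II-1 ∈ {AA GG Ww, AA Gg Ww, AA gg Ww, Aa GG Ww, Aa Gg Ww, Aa gg Ww}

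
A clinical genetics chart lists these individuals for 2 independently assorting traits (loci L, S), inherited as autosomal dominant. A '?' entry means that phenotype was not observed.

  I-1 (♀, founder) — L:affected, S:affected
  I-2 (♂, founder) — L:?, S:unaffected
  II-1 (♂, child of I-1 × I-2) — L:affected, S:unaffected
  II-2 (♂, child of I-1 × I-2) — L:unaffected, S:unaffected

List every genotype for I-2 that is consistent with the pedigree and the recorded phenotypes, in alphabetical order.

L/I-1 aff ·: Ll
L/I-2 ? ·: ll|Ll
L/II-1 aff I-1×I-2: Ll|LL
L/II-2 un I-1×I-2: ll
⇒ L over [I-1,I-2,II-1,II-2]: 3 consistent
S/I-1 aff ·: Ss
S/I-2 un ·: ss
S/II-1 un I-1×I-2: ss
S/II-2 un I-1×I-2: ss
⇒ S over [I-1,I-2,II-1,II-2]: 1 consistent

I-2 ∈ {Ll ss, ll ss}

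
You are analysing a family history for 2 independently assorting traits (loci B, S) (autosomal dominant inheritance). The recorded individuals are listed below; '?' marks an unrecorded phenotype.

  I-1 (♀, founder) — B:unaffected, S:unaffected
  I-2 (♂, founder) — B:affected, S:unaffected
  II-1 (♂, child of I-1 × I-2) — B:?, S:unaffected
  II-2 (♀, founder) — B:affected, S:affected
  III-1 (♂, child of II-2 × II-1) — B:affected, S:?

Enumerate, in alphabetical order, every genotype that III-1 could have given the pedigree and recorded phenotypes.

B/I-1 un ·: bb
B/I-2 aff ·: Bb|BB
B/II-1 ? I-1×I-2: bb|Bb
B/II-2 aff ·: Bb|BB
B/III-1 aff II-2×II-1: Bb|BB
⇒ B over [I-1,I-2,II-1,II-2,III-1]: 10 consistent
S/I-1 un ·: ss
S/I-2 un ·: ss
S/II-1 un I-1×I-2: ss
S/II-2 aff ·: Ss|SS
S/III-1 ? II-2×II-1: ss|Ss
⇒ S over [I-1,I-2,II-1,II-2,III-1]: 3 consistent

III-1 ∈ {BB Ss, BB ss, Bb Ss, Bb ss}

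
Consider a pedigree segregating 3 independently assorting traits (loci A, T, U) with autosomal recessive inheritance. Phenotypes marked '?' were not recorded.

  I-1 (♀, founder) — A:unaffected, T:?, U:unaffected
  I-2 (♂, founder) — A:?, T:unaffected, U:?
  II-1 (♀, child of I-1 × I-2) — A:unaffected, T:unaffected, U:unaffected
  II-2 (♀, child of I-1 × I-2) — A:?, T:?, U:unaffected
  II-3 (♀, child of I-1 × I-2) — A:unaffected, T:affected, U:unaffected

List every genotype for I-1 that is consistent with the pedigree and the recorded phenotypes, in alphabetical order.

A/I-1 un ·: AA|Aa
A/I-2 ? ·: AA|Aa|aa
A/II-1 un I-1×I-2: AA|Aa
A/II-2 ? I-1×I-2: AA|Aa|aa
A/II-3 un I-1×I-2: AA|Aa
⇒ A over [I-1,I-2,II-1,II-2,II-3]: 32 consistent
T/I-1 ? ·: Tt|tt
T/I-2 un ·: Tt
T/II-1 un I-1×I-2: TT|Tt
T/II-2 ? I-1×I-2: TT|Tt|tt
T/II-3 aff I-1×I-2: tt
⇒ T over [I-1,I-2,II-1,II-2,II-3]: 8 consistent
U/I-1 un ·: UU|Uu
U/I-2 ? ·: UU|Uu|uu
U/II-1 un I-1×I-2: UU|Uu
U/II-2 un I-1×I-2: UU|Uu
U/II-3 un I-1×I-2: UU|Uu
⇒ U over [I-1,I-2,II-1,II-2,II-3]: 27 consistent

I-1 ∈ {AA Tt UU, AA Tt Uu, AA tt UU, AA tt Uu, Aa Tt UU, Aa Tt Uu, Aa tt UU, Aa tt Uu}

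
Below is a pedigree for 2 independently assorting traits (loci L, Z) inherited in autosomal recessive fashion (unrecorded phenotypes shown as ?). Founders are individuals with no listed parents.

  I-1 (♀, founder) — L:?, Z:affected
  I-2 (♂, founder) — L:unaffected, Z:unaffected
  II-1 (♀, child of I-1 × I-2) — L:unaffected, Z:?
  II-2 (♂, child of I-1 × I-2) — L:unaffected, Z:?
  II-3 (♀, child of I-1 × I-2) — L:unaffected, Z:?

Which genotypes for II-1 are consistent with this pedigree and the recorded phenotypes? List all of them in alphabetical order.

L/I-1 ? ·: LL|Ll|ll
L/I-2 un ·: LL|Ll
L/II-1 un I-1×I-2: LL|Ll
L/II-2 un I-1×I-2: LL|Ll
L/II-3 un I-1×I-2: LL|Ll
⇒ L over [I-1,I-2,II-1,II-2,II-3]: 27 consistent
Z/I-1 aff ·: zz
Z/I-2 un ·: ZZ|Zz
Z/II-1 ? I-1×I-2: Zz|zz
Z/II-2 ? I-1×I-2: Zz|zz
Z/II-3 ? I-1×I-2: Zz|zz
⇒ Z over [I-1,I-2,II-1,II-2,II-3]: 9 consistent

II-1 ∈ {LL Zz, LL zz, Ll Zz, Ll zz}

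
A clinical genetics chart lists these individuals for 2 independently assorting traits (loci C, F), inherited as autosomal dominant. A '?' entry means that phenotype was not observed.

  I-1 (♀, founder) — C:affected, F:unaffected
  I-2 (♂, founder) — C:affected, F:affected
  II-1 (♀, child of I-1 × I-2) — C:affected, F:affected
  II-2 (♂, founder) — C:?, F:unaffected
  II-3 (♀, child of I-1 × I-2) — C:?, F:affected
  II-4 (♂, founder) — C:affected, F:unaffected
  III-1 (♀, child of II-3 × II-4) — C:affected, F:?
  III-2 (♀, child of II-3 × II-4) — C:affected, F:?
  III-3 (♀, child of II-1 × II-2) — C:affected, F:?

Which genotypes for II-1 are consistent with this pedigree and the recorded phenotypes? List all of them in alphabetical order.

C/I-1 aff ·: Cc|CC
C/I-2 aff ·: Cc|CC
C/II-1 aff I-1×I-2: Cc|CC
C/II-2 ? ·: cc|Cc|CC
C/II-3 ? I-1×I-2: cc|Cc|CC
C/II-4 aff ·: Cc|CC
C/III-1 aff II-3×II-4: Cc|CC
C/III-2 aff II-3×II-4: Cc|CC
C/III-3 aff II-1×II-2: Cc|CC
⇒ C over [I-1,I-2,II-1,II-2,II-3,II-4,III-1,III-2,III-3]: 389 consistent
F/I-1 un ·: ff
F/I-2 aff ·: Ff|FF
F/II-1 aff I-1×I-2: Ff
F/II-2 un ·: ff
F/II-3 aff I-1×I-2: Ff
F/II-4 un ·: ff
F/III-1 ? II-3×II-4: ff|Ff
F/III-2 ? II-3×II-4: ff|Ff
F/III-3 ? II-1×II-2: ff|Ff
⇒ F over [I-1,I-2,II-1,II-2,II-3,II-4,III-1,III-2,III-3]: 16 consistent

II-1 ∈ {CC Ff, Cc Ff}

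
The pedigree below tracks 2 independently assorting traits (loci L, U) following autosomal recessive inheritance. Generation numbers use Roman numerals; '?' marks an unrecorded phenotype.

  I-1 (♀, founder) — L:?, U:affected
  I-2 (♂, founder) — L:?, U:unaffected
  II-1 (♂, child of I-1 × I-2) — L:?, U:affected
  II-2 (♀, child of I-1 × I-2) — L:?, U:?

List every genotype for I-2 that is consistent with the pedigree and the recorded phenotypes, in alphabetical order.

L/I-1 ? ·: LL|Ll|ll
L/I-2 ? ·: LL|Ll|ll
L/II-1 ? I-1×I-2: LL|Ll|ll
L/II-2 ? I-1×I-2: LL|Ll|ll
⇒ L over [I-1,I-2,II-1,II-2]: 29 consistent
U/I-1 aff ·: uu
U/I-2 un ·: Uu
U/II-1 aff I-1×I-2: uu
U/II-2 ? I-1×I-2: Uu|uu
⇒ U over [I-1,I-2,II-1,II-2]: 2 consistent

I-2 ∈ {LL Uu, Ll Uu, ll Uu}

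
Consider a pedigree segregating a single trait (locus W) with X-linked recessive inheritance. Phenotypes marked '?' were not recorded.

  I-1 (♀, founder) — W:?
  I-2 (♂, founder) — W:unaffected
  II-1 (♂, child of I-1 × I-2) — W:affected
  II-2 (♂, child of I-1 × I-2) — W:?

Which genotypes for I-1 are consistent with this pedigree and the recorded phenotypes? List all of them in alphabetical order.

W/I-1 ? ·: X^WX^w|X^wX^w
W/I-2 un ·: X^WY
W/II-1 aff I-1×I-2: X^wY
W/II-2 ? I-1×I-2: X^WY|X^wY
⇒ W over [I-1,I-2,II-1,II-2]: 3 consistent

I-1 ∈ {X^WX^w, X^wX^w}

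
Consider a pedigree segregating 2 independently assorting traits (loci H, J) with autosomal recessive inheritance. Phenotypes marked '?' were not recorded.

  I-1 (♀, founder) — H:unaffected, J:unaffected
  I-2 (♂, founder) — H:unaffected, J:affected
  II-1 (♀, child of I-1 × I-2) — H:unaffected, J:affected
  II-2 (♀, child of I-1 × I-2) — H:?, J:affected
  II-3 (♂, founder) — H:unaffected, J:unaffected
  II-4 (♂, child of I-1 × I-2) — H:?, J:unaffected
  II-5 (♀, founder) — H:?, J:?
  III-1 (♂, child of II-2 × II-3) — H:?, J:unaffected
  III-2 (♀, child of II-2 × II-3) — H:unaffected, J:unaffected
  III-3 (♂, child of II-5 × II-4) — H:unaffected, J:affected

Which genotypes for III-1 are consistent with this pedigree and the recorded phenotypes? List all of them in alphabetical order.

III-1 ∈ {HH Jj, Hh Jj, hh Jj}

H/I-1 un ·: HH|Hh
H/I-2 un ·: HH|Hh
H/II-1 un I-1×I-2: HH|Hh
H/II-2 ? I-1×I-2: HH|Hh|hh
H/II-3 un ·: HH|Hh
H/II-4 ? I-1×I-2: HH|Hh|hh
H/II-5 ? ·: HH|Hh|hh
H/III-1 ? II-2×II-3: HH|Hh|hh
H/III-2 un II-2×II-3: HH|Hh
H/III-3 un II-5×II-4: HH|Hh
⇒ H over [I-1,I-2,II-1,II-2,II-3,II-4,II-5,III-1,III-2,III-3]: 956 consistent
J/I-1 un ·: Jj
J/I-2 aff ·: jj
J/II-1 aff I-1×I-2: jj
J/II-2 aff I-1×I-2: jj
J/II-3 un ·: JJ|Jj
J/II-4 un I-1×I-2: Jj
J/II-5 ? ·: Jj|jj
J/III-1 un II-2×II-3: Jj
J/III-2 un II-2×II-3: Jj
J/III-3 aff II-5×II-4: jj
⇒ J over [I-1,I-2,II-1,II-2,II-3,II-4,II-5,III-1,III-2,III-3]: 4 consistent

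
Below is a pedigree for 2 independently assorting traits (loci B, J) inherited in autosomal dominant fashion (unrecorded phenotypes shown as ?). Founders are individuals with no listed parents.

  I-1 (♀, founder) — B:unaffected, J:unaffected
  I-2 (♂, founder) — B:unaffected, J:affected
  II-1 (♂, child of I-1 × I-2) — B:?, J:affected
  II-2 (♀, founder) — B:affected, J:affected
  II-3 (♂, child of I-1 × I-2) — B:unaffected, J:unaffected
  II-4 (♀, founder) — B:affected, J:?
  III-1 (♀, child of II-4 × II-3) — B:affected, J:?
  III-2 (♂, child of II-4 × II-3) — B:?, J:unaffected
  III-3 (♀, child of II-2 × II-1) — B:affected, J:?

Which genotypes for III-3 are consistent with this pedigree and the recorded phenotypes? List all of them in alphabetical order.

III-3 ∈ {Bb JJ, Bb Jj, Bb jj}

B/I-1 un ·: bb
B/I-2 un ·: bb
B/II-1 ? I-1×I-2: bb
B/II-2 aff ·: Bb|BB
B/II-3 un I-1×I-2: bb
B/II-4 aff ·: Bb|BB
B/III-1 aff II-4×II-3: Bb
B/III-2 ? II-4×II-3: bb|Bb
B/III-3 aff II-2×II-1: Bb
⇒ B over [I-1,I-2,II-1,II-2,II-3,II-4,III-1,III-2,III-3]: 6 consistent
J/I-1 un ·: jj
J/I-2 aff ·: Jj
J/II-1 aff I-1×I-2: Jj
J/II-2 aff ·: Jj|JJ
J/II-3 un I-1×I-2: jj
J/II-4 ? ·: jj|Jj
J/III-1 ? II-4×II-3: jj|Jj
J/III-2 un II-4×II-3: jj
J/III-3 ? II-2×II-1: jj|Jj|JJ
⇒ J over [I-1,I-2,II-1,II-2,II-3,II-4,III-1,III-2,III-3]: 15 consistent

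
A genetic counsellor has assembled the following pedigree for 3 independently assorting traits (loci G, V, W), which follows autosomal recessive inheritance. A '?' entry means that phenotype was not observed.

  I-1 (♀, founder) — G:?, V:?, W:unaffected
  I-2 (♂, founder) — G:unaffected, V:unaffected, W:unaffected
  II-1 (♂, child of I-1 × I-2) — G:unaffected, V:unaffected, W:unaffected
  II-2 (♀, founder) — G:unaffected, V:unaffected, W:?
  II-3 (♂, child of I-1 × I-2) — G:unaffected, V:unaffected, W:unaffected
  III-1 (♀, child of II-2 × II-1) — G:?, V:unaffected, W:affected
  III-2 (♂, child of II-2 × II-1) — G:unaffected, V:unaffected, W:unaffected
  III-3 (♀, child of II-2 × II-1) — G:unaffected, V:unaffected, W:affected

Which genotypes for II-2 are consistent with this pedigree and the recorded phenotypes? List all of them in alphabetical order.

G/I-1 ? ·: GG|Gg|gg
G/I-2 un ·: GG|Gg
G/II-1 un I-1×I-2: GG|Gg
G/II-2 un ·: GG|Gg
G/II-3 un I-1×I-2: GG|Gg
G/III-1 ? II-2×II-1: GG|Gg|gg
G/III-2 un II-2×II-1: GG|Gg
G/III-3 un II-2×II-1: GG|Gg
⇒ G over [I-1,I-2,II-1,II-2,II-3,III-1,III-2,III-3]: 223 consistent
V/I-1 ? ·: VV|Vv|vv
V/I-2 un ·: VV|Vv
V/II-1 un I-1×I-2: VV|Vv
V/II-2 un ·: VV|Vv
V/II-3 un I-1×I-2: VV|Vv
V/III-1 un II-2×II-1: VV|Vv
V/III-2 un II-2×II-1: VV|Vv
V/III-3 un II-2×II-1: VV|Vv
⇒ V over [I-1,I-2,II-1,II-2,II-3,III-1,III-2,III-3]: 191 consistent
W/I-1 un ·: WW|Ww
W/I-2 un ·: WW|Ww
W/II-1 un I-1×I-2: Ww
W/II-2 ? ·: Ww|ww
W/II-3 un I-1×I-2: WW|Ww
W/III-1 aff II-2×II-1: ww
W/III-2 un II-2×II-1: WW|Ww
W/III-3 aff II-2×II-1: ww
⇒ W over [I-1,I-2,II-1,II-2,II-3,III-1,III-2,III-3]: 18 consistent

II-2 ∈ {GG VV Ww, GG VV ww, GG Vv Ww, GG Vv ww, Gg VV Ww, Gg VV ww, Gg Vv Ww, Gg Vv ww}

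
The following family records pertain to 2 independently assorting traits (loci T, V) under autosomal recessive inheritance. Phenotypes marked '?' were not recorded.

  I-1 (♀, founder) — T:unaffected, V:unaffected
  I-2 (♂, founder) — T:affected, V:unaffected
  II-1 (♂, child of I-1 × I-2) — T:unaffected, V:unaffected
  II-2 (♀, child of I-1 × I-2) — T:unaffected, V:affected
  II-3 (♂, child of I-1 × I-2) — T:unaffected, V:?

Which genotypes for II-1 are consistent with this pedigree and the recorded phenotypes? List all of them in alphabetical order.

II-1 ∈ {Tt VV, Tt Vv}

T/I-1 un ·: TT|Tt
T/I-2 aff ·: tt
T/II-1 un I-1×I-2: Tt
T/II-2 un I-1×I-2: Tt
T/II-3 un I-1×I-2: Tt
⇒ T over [I-1,I-2,II-1,II-2,II-3]: 2 consistent
V/I-1 un ·: Vv
V/I-2 un ·: Vv
V/II-1 un I-1×I-2: VV|Vv
V/II-2 aff I-1×I-2: vv
V/II-3 ? I-1×I-2: VV|Vv|vv
⇒ V over [I-1,I-2,II-1,II-2,II-3]: 6 consistent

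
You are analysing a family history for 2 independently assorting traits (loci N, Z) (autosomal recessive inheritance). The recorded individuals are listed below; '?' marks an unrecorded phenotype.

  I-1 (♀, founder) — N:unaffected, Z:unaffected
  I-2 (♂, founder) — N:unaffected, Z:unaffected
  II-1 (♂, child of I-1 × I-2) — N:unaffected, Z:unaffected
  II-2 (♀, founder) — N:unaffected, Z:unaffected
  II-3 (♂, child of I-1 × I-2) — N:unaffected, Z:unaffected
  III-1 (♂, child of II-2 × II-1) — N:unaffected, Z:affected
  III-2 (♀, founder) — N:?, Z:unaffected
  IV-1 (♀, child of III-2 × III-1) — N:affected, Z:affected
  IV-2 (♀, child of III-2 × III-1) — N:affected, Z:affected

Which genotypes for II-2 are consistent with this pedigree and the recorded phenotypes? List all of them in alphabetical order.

N/I-1 un ·: NN|Nn
N/I-2 un ·: NN|Nn
N/II-1 un I-1×I-2: NN|Nn
N/II-2 un ·: NN|Nn
N/II-3 un I-1×I-2: NN|Nn
N/III-1 un II-2×II-1: Nn
N/III-2 ? ·: Nn|nn
N/IV-1 aff III-2×III-1: nn
N/IV-2 aff III-2×III-1: nn
⇒ N over [I-1,I-2,II-1,II-2,II-3,III-1,III-2,IV-1,IV-2]: 38 consistent
Z/I-1 un ·: ZZ|Zz
Z/I-2 un ·: ZZ|Zz
Z/II-1 un I-1×I-2: Zz
Z/II-2 un ·: Zz
Z/II-3 un I-1×I-2: ZZ|Zz
Z/III-1 aff II-2×II-1: zz
Z/III-2 un ·: Zz
Z/IV-1 aff III-2×III-1: zz
Z/IV-2 aff III-2×III-1: zz
⇒ Z over [I-1,I-2,II-1,II-2,II-3,III-1,III-2,IV-1,IV-2]: 6 consistent

II-2 ∈ {NN Zz, Nn Zz}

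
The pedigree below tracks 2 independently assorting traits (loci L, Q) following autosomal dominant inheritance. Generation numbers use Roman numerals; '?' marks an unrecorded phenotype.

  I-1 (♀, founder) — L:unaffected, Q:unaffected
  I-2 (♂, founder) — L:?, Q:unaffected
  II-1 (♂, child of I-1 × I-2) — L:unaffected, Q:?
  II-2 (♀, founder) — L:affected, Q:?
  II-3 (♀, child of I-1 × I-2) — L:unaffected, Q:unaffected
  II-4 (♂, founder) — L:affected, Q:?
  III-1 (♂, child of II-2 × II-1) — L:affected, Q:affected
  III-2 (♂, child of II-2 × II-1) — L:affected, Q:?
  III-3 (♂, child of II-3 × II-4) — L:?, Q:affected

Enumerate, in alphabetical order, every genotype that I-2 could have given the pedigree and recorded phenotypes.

I-2 ∈ {Ll qq, ll qq}

L/I-1 un ·: ll
L/I-2 ? ·: ll|Ll
L/II-1 un I-1×I-2: ll
L/II-2 aff ·: Ll|LL
L/II-3 un I-1×I-2: ll
L/II-4 aff ·: Ll|LL
L/III-1 aff II-2×II-1: Ll
L/III-2 aff II-2×II-1: Ll
L/III-3 ? II-3×II-4: ll|Ll
⇒ L over [I-1,I-2,II-1,II-2,II-3,II-4,III-1,III-2,III-3]: 12 consistent
Q/I-1 un ·: qq
Q/I-2 un ·: qq
Q/II-1 ? I-1×I-2: qq
Q/II-2 ? ·: Qq|QQ
Q/II-3 un I-1×I-2: qq
Q/II-4 ? ·: Qq|QQ
Q/III-1 aff II-2×II-1: Qq
Q/III-2 ? II-2×II-1: qq|Qq
Q/III-3 aff II-3×II-4: Qq
⇒ Q over [I-1,I-2,II-1,II-2,II-3,II-4,III-1,III-2,III-3]: 6 consistent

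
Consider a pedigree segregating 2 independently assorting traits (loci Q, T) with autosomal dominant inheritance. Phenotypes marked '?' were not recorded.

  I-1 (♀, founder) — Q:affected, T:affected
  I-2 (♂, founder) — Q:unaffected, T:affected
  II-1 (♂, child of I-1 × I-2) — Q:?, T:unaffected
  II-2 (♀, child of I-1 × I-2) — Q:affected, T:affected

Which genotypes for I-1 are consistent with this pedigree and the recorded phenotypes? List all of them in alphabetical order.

I-1 ∈ {QQ Tt, Qq Tt}

Q/I-1 aff ·: Qq|QQ
Q/I-2 un ·: qq
Q/II-1 ? I-1×I-2: qq|Qq
Q/II-2 aff I-1×I-2: Qq
⇒ Q over [I-1,I-2,II-1,II-2]: 3 consistent
T/I-1 aff ·: Tt
T/I-2 aff ·: Tt
T/II-1 un I-1×I-2: tt
T/II-2 aff I-1×I-2: Tt|TT
⇒ T over [I-1,I-2,II-1,II-2]: 2 consistent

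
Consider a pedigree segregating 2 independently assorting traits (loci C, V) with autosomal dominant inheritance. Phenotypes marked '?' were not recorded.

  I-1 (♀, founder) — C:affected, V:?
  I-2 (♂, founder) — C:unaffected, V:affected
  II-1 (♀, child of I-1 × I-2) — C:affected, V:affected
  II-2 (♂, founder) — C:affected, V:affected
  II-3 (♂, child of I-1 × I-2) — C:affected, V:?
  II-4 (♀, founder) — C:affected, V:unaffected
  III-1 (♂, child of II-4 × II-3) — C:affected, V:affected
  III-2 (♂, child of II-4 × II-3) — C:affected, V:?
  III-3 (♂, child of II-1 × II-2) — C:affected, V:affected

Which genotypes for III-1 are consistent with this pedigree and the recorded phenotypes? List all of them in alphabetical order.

C/I-1 aff ·: Cc|CC
C/I-2 un ·: cc
C/II-1 aff I-1×I-2: Cc
C/II-2 aff ·: Cc|CC
C/II-3 aff I-1×I-2: Cc
C/II-4 aff ·: Cc|CC
C/III-1 aff II-4×II-3: Cc|CC
C/III-2 aff II-4×II-3: Cc|CC
C/III-3 aff II-1×II-2: Cc|CC
⇒ C over [I-1,I-2,II-1,II-2,II-3,II-4,III-1,III-2,III-3]: 64 consistent
V/I-1 ? ·: vv|Vv|VV
V/I-2 aff ·: Vv|VV
V/II-1 aff I-1×I-2: Vv|VV
V/II-2 aff ·: Vv|VV
V/II-3 ? I-1×I-2: Vv|VV
V/II-4 un ·: vv
V/III-1 aff II-4×II-3: Vv
V/III-2 ? II-4×II-3: vv|Vv
V/III-3 aff II-1×II-2: Vv|VV
⇒ V over [I-1,I-2,II-1,II-2,II-3,II-4,III-1,III-2,III-3]: 82 consistent

III-1 ∈ {CC Vv, Cc Vv}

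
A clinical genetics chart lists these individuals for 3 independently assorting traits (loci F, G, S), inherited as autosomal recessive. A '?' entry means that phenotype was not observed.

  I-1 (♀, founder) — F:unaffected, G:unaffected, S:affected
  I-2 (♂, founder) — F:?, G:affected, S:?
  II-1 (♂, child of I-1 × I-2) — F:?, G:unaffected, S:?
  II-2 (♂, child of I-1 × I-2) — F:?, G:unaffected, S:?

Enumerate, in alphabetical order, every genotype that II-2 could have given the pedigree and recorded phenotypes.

II-2 ∈ {FF Gg Ss, FF Gg ss, Ff Gg Ss, Ff Gg ss, ff Gg Ss, ff Gg ss}

F/I-1 un ·: FF|Ff
F/I-2 ? ·: FF|Ff|ff
F/II-1 ? I-1×I-2: FF|Ff|ff
F/II-2 ? I-1×I-2: FF|Ff|ff
⇒ F over [I-1,I-2,II-1,II-2]: 23 consistent
G/I-1 un ·: GG|Gg
G/I-2 aff ·: gg
G/II-1 un I-1×I-2: Gg
G/II-2 un I-1×I-2: Gg
⇒ G over [I-1,I-2,II-1,II-2]: 2 consistent
S/I-1 aff ·: ss
S/I-2 ? ·: SS|Ss|ss
S/II-1 ? I-1×I-2: Ss|ss
S/II-2 ? I-1×I-2: Ss|ss
⇒ S over [I-1,I-2,II-1,II-2]: 6 consistent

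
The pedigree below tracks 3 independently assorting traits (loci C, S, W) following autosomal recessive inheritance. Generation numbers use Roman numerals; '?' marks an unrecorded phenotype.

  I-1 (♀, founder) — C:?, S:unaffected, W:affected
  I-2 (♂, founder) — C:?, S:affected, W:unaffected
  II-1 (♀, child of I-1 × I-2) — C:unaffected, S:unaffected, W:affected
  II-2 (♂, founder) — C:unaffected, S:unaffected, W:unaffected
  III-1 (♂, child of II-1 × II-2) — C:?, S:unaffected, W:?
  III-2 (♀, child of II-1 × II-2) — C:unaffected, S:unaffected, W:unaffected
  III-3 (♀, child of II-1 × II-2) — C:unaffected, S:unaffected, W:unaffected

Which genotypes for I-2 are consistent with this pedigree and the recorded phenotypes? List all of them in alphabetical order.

C/I-1 ? ·: CC|Cc|cc
C/I-2 ? ·: CC|Cc|cc
C/II-1 un I-1×I-2: CC|Cc
C/II-2 un ·: CC|Cc
C/III-1 ? II-1×II-2: CC|Cc|cc
C/III-2 un II-1×II-2: CC|Cc
C/III-3 un II-1×II-2: CC|Cc
⇒ C over [I-1,I-2,II-1,II-2,III-1,III-2,III-3]: 176 consistent
S/I-1 un ·: SS|Ss
S/I-2 aff ·: ss
S/II-1 un I-1×I-2: Ss
S/II-2 un ·: SS|Ss
S/III-1 un II-1×II-2: SS|Ss
S/III-2 un II-1×II-2: SS|Ss
S/III-3 un II-1×II-2: SS|Ss
⇒ S over [I-1,I-2,II-1,II-2,III-1,III-2,III-3]: 32 consistent
W/I-1 aff ·: ww
W/I-2 un ·: Ww
W/II-1 aff I-1×I-2: ww
W/II-2 un ·: WW|Ww
W/III-1 ? II-1×II-2: Ww|ww
W/III-2 un II-1×II-2: Ww
W/III-3 un II-1×II-2: Ww
⇒ W over [I-1,I-2,II-1,II-2,III-1,III-2,III-3]: 3 consistent

I-2 ∈ {CC ss Ww, Cc ss Ww, cc ss Ww}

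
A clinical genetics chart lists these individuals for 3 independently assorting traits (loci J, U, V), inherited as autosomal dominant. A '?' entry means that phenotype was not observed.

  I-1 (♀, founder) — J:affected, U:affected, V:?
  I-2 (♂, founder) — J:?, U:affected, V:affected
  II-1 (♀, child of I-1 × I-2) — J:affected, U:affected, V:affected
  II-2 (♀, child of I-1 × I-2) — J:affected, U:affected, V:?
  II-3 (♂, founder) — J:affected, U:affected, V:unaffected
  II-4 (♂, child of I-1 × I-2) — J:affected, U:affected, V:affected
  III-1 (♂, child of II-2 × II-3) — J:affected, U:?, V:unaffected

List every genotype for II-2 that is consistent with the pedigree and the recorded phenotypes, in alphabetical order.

II-2 ∈ {JJ UU Vv, JJ UU vv, JJ Uu Vv, JJ Uu vv, Jj UU Vv, Jj UU vv, Jj Uu Vv, Jj Uu vv}

J/I-1 aff ·: Jj|JJ
J/I-2 ? ·: jj|Jj|JJ
J/II-1 aff I-1×I-2: Jj|JJ
J/II-2 aff I-1×I-2: Jj|JJ
J/II-3 aff ·: Jj|JJ
J/II-4 aff I-1×I-2: Jj|JJ
J/III-1 aff II-2×II-3: Jj|JJ
⇒ J over [I-1,I-2,II-1,II-2,II-3,II-4,III-1]: 95 consistent
U/I-1 aff ·: Uu|UU
U/I-2 aff ·: Uu|UU
U/II-1 aff I-1×I-2: Uu|UU
U/II-2 aff I-1×I-2: Uu|UU
U/II-3 aff ·: Uu|UU
U/II-4 aff I-1×I-2: Uu|UU
U/III-1 ? II-2×II-3: uu|Uu|UU
⇒ U over [I-1,I-2,II-1,II-2,II-3,II-4,III-1]: 99 consistent
V/I-1 ? ·: vv|Vv|VV
V/I-2 aff ·: Vv|VV
V/II-1 aff I-1×I-2: Vv|VV
V/II-2 ? I-1×I-2: vv|Vv
V/II-3 un ·: vv
V/II-4 aff I-1×I-2: Vv|VV
V/III-1 un II-2×II-3: vv
⇒ V over [I-1,I-2,II-1,II-2,II-3,II-4,III-1]: 19 consistent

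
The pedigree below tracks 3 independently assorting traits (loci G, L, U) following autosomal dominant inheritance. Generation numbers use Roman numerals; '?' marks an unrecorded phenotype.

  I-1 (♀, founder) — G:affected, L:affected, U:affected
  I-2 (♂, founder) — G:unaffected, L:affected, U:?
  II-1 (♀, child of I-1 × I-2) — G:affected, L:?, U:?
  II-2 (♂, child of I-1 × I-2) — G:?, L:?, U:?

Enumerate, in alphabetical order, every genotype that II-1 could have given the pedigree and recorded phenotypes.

II-1 ∈ {Gg LL UU, Gg LL Uu, Gg LL uu, Gg Ll UU, Gg Ll Uu, Gg Ll uu, Gg ll UU, Gg ll Uu, Gg ll uu}

G/I-1 aff ·: Gg|GG
G/I-2 un ·: gg
G/II-1 aff I-1×I-2: Gg
G/II-2 ? I-1×I-2: gg|Gg
⇒ G over [I-1,I-2,II-1,II-2]: 3 consistent
L/I-1 aff ·: Ll|LL
L/I-2 aff ·: Ll|LL
L/II-1 ? I-1×I-2: ll|Ll|LL
L/II-2 ? I-1×I-2: ll|Ll|LL
⇒ L over [I-1,I-2,II-1,II-2]: 18 consistent
U/I-1 aff ·: Uu|UU
U/I-2 ? ·: uu|Uu|UU
U/II-1 ? I-1×I-2: uu|Uu|UU
U/II-2 ? I-1×I-2: uu|Uu|UU
⇒ U over [I-1,I-2,II-1,II-2]: 23 consistent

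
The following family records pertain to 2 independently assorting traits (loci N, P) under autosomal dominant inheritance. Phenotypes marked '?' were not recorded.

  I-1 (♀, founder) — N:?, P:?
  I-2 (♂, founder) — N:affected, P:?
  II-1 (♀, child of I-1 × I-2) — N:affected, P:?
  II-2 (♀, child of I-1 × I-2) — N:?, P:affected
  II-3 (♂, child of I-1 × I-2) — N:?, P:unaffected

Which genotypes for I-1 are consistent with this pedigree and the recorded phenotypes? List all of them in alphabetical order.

I-1 ∈ {NN Pp, NN pp, Nn Pp, Nn pp, nn Pp, nn pp}

N/I-1 ? ·: nn|Nn|NN
N/I-2 aff ·: Nn|NN
N/II-1 aff I-1×I-2: Nn|NN
N/II-2 ? I-1×I-2: nn|Nn|NN
N/II-3 ? I-1×I-2: nn|Nn|NN
⇒ N over [I-1,I-2,II-1,II-2,II-3]: 40 consistent
P/I-1 ? ·: pp|Pp
P/I-2 ? ·: pp|Pp
P/II-1 ? I-1×I-2: pp|Pp|PP
P/II-2 aff I-1×I-2: Pp|PP
P/II-3 un I-1×I-2: pp
⇒ P over [I-1,I-2,II-1,II-2,II-3]: 10 consistent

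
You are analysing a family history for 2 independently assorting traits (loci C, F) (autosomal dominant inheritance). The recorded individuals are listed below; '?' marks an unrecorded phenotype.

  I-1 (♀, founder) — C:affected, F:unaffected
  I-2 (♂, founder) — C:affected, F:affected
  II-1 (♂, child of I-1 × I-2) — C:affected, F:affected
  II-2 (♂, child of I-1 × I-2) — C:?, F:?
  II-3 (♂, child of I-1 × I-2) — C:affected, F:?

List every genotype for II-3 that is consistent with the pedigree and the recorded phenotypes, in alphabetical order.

II-3 ∈ {CC Ff, CC ff, Cc Ff, Cc ff}

C/I-1 aff ·: Cc|CC
C/I-2 aff ·: Cc|CC
C/II-1 aff I-1×I-2: Cc|CC
C/II-2 ? I-1×I-2: cc|Cc|CC
C/II-3 aff I-1×I-2: Cc|CC
⇒ C over [I-1,I-2,II-1,II-2,II-3]: 29 consistent
F/I-1 un ·: ff
F/I-2 aff ·: Ff|FF
F/II-1 aff I-1×I-2: Ff
F/II-2 ? I-1×I-2: ff|Ff
F/II-3 ? I-1×I-2: ff|Ff
⇒ F over [I-1,I-2,II-1,II-2,II-3]: 5 consistent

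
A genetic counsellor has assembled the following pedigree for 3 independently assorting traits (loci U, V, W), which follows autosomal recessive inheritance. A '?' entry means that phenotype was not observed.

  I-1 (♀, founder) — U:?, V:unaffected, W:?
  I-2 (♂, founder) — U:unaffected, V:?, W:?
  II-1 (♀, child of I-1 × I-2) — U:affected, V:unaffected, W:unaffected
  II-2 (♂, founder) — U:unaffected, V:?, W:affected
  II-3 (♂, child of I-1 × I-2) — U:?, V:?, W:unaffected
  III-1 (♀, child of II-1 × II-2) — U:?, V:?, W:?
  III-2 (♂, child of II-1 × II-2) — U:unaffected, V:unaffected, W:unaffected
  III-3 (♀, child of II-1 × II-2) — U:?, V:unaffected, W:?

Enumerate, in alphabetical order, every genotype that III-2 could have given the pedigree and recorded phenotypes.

III-2 ∈ {Uu VV Ww, Uu Vv Ww}

U/I-1 ? ·: Uu|uu
U/I-2 un ·: Uu
U/II-1 aff I-1×I-2: uu
U/II-2 un ·: UU|Uu
U/II-3 ? I-1×I-2: UU|Uu|uu
U/III-1 ? II-1×II-2: Uu|uu
U/III-2 un II-1×II-2: Uu
U/III-3 ? II-1×II-2: Uu|uu
⇒ U over [I-1,I-2,II-1,II-2,II-3,III-1,III-2,III-3]: 25 consistent
V/I-1 un ·: VV|Vv
V/I-2 ? ·: VV|Vv|vv
V/II-1 un I-1×I-2: VV|Vv
V/II-2 ? ·: VV|Vv|vv
V/II-3 ? I-1×I-2: VV|Vv|vv
V/III-1 ? II-1×II-2: VV|Vv|vv
V/III-2 un II-1×II-2: VV|Vv
V/III-3 un II-1×II-2: VV|Vv
⇒ V over [I-1,I-2,II-1,II-2,II-3,III-1,III-2,III-3]: 300 consistent
W/I-1 ? ·: WW|Ww|ww
W/I-2 ? ·: WW|Ww|ww
W/II-1 un I-1×I-2: WW|Ww
W/II-2 aff ·: ww
W/II-3 un I-1×I-2: WW|Ww
W/III-1 ? II-1×II-2: Ww|ww
W/III-2 un II-1×II-2: Ww
W/III-3 ? II-1×II-2: Ww|ww
⇒ W over [I-1,I-2,II-1,II-2,II-3,III-1,III-2,III-3]: 47 consistent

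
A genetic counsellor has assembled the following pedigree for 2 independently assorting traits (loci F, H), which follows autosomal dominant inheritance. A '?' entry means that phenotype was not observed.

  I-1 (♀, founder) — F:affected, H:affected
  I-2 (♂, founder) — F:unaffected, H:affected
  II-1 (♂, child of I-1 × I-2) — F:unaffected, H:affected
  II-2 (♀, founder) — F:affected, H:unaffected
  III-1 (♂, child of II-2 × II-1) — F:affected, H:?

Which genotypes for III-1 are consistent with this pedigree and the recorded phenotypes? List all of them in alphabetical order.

III-1 ∈ {Ff Hh, Ff hh}

F/I-1 aff ·: Ff
F/I-2 un ·: ff
F/II-1 un I-1×I-2: ff
F/II-2 aff ·: Ff|FF
F/III-1 aff II-2×II-1: Ff
⇒ F over [I-1,I-2,II-1,II-2,III-1]: 2 consistent
H/I-1 aff ·: Hh|HH
H/I-2 aff ·: Hh|HH
H/II-1 aff I-1×I-2: Hh|HH
H/II-2 un ·: hh
H/III-1 ? II-2×II-1: hh|Hh
⇒ H over [I-1,I-2,II-1,II-2,III-1]: 10 consistent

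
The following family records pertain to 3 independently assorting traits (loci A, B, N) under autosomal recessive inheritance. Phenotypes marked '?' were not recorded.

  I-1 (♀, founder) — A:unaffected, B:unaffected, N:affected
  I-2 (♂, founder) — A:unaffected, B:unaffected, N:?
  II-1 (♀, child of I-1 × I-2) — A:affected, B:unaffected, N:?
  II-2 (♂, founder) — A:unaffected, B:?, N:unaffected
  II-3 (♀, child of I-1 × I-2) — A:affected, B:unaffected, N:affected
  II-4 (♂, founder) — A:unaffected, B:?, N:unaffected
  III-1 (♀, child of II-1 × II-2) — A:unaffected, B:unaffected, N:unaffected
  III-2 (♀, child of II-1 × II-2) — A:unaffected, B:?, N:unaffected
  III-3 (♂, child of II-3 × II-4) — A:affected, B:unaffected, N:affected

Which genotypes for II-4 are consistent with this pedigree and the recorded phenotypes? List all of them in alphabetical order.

A/I-1 un ·: Aa
A/I-2 un ·: Aa
A/II-1 aff I-1×I-2: aa
A/II-2 un ·: AA|Aa
A/II-3 aff I-1×I-2: aa
A/II-4 un ·: Aa
A/III-1 un II-1×II-2: Aa
A/III-2 un II-1×II-2: Aa
A/III-3 aff II-3×II-4: aa
⇒ A over [I-1,I-2,II-1,II-2,II-3,II-4,III-1,III-2,III-3]: 2 consistent
B/I-1 un ·: BB|Bb
B/I-2 un ·: BB|Bb
B/II-1 un I-1×I-2: BB|Bb
B/II-2 ? ·: BB|Bb|bb
B/II-3 un I-1×I-2: BB|Bb
B/II-4 ? ·: BB|Bb|bb
B/III-1 un II-1×II-2: BB|Bb
B/III-2 ? II-1×II-2: BB|Bb|bb
B/III-3 un II-3×II-4: BB|Bb
⇒ B over [I-1,I-2,II-1,II-2,II-3,II-4,III-1,III-2,III-3]: 510 consistent
N/I-1 aff ·: nn
N/I-2 ? ·: Nn|nn
N/II-1 ? I-1×I-2: Nn|nn
N/II-2 un ·: NN|Nn
N/II-3 aff I-1×I-2: nn
N/II-4 un ·: Nn
N/III-1 un II-1×II-2: NN|Nn
N/III-2 un II-1×II-2: NN|Nn
N/III-3 aff II-3×II-4: nn
⇒ N over [I-1,I-2,II-1,II-2,II-3,II-4,III-1,III-2,III-3]: 12 consistent

II-4 ∈ {Aa BB Nn, Aa Bb Nn, Aa bb Nn}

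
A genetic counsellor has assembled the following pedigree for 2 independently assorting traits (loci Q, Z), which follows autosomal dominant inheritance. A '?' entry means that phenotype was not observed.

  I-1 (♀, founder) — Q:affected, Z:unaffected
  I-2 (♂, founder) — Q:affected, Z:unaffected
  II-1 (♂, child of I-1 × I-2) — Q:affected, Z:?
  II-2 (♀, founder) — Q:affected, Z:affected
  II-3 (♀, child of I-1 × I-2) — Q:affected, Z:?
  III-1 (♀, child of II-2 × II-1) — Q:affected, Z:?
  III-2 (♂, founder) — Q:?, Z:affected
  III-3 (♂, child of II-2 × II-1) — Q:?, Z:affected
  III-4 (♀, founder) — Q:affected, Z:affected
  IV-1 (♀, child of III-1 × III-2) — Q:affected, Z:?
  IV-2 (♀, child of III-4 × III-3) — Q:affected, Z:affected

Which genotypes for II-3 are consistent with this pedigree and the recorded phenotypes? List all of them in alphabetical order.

Q/I-1 aff ·: Qq|QQ
Q/I-2 aff ·: Qq|QQ
Q/II-1 aff I-1×I-2: Qq|QQ
Q/II-2 aff ·: Qq|QQ
Q/II-3 aff I-1×I-2: Qq|QQ
Q/III-1 aff II-2×II-1: Qq|QQ
Q/III-2 ? ·: qq|Qq|QQ
Q/III-3 ? II-2×II-1: qq|Qq|QQ
Q/III-4 aff ·: Qq|QQ
Q/IV-1 aff III-1×III-2: Qq|QQ
Q/IV-2 aff III-4×III-3: Qq|QQ
⇒ Q over [I-1,I-2,II-1,II-2,II-3,III-1,III-2,III-3,III-4,IV-1,IV-2]: 1389 consistent
Z/I-1 un ·: zz
Z/I-2 un ·: zz
Z/II-1 ? I-1×I-2: zz
Z/II-2 aff ·: Zz|ZZ
Z/II-3 ? I-1×I-2: zz
Z/III-1 ? II-2×II-1: zz|Zz
Z/III-2 aff ·: Zz|ZZ
Z/III-3 aff II-2×II-1: Zz
Z/III-4 aff ·: Zz|ZZ
Z/IV-1 ? III-1×III-2: zz|Zz|ZZ
Z/IV-2 aff III-4×III-3: Zz|ZZ
⇒ Z over [I-1,I-2,II-1,II-2,II-3,III-1,III-2,III-3,III-4,IV-1,IV-2]: 52 consistent

II-3 ∈ {QQ zz, Qq zz}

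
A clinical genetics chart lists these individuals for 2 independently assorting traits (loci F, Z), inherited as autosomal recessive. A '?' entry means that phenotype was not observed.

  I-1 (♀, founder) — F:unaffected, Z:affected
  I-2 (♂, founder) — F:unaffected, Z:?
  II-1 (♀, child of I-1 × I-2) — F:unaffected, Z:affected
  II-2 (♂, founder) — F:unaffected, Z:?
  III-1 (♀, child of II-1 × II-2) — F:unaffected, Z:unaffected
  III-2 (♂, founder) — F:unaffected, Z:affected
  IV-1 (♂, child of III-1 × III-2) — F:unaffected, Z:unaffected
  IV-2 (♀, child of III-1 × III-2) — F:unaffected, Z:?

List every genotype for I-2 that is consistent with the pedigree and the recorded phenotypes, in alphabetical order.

I-2 ∈ {FF Zz, FF zz, Ff Zz, Ff zz}

F/I-1 un ·: FF|Ff
F/I-2 un ·: FF|Ff
F/II-1 un I-1×I-2: FF|Ff
F/II-2 un ·: FF|Ff
F/III-1 un II-1×II-2: FF|Ff
F/III-2 un ·: FF|Ff
F/IV-1 un III-1×III-2: FF|Ff
F/IV-2 un III-1×III-2: FF|Ff
⇒ F over [I-1,I-2,II-1,II-2,III-1,III-2,IV-1,IV-2]: 150 consistent
Z/I-1 aff ·: zz
Z/I-2 ? ·: Zz|zz
Z/II-1 aff I-1×I-2: zz
Z/II-2 ? ·: ZZ|Zz
Z/III-1 un II-1×II-2: Zz
Z/III-2 aff ·: zz
Z/IV-1 un III-1×III-2: Zz
Z/IV-2 ? III-1×III-2: Zz|zz
⇒ Z over [I-1,I-2,II-1,II-2,III-1,III-2,IV-1,IV-2]: 8 consistent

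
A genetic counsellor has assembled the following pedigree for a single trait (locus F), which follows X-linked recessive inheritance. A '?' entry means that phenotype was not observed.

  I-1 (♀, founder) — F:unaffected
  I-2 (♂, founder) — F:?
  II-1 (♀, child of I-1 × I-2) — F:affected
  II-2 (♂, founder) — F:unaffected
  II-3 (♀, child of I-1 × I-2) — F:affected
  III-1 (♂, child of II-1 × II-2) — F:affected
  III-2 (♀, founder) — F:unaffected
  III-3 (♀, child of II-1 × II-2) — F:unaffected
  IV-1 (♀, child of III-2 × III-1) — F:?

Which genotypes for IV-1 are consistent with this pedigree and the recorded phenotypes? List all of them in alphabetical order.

IV-1 ∈ {X^FX^f, X^fX^f}

F/I-1 un ·: X^FX^f
F/I-2 ? ·: X^fY
F/II-1 aff I-1×I-2: X^fX^f
F/II-2 un ·: X^FY
F/II-3 aff I-1×I-2: X^fX^f
F/III-1 aff II-1×II-2: X^fY
F/III-2 un ·: X^FX^F|X^FX^f
F/III-3 un II-1×II-2: X^FX^f
F/IV-1 ? III-2×III-1: X^FX^f|X^fX^f
⇒ F over [I-1,I-2,II-1,II-2,II-3,III-1,III-2,III-3,IV-1]: 3 consistent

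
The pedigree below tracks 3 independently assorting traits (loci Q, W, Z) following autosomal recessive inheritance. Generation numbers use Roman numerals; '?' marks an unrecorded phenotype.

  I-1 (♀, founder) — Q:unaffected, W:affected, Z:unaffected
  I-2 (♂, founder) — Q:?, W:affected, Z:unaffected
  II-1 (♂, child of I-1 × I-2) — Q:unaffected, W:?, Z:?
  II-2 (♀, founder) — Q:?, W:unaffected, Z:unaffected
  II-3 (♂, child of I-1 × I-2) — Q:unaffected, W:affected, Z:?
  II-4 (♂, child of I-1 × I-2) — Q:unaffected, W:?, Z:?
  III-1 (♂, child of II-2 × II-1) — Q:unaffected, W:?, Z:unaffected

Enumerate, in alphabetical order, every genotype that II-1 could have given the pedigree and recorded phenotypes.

Q/I-1 un ·: QQ|Qq
Q/I-2 ? ·: QQ|Qq|qq
Q/II-1 un I-1×I-2: QQ|Qq
Q/II-2 ? ·: QQ|Qq|qq
Q/II-3 un I-1×I-2: QQ|Qq
Q/II-4 un I-1×I-2: QQ|Qq
Q/III-1 un II-2×II-1: QQ|Qq
⇒ Q over [I-1,I-2,II-1,II-2,II-3,II-4,III-1]: 122 consistent
W/I-1 aff ·: ww
W/I-2 aff ·: ww
W/II-1 ? I-1×I-2: ww
W/II-2 un ·: WW|Ww
W/II-3 aff I-1×I-2: ww
W/II-4 ? I-1×I-2: ww
W/III-1 ? II-2×II-1: Ww|ww
⇒ W over [I-1,I-2,II-1,II-2,II-3,II-4,III-1]: 3 consistent
Z/I-1 un ·: ZZ|Zz
Z/I-2 un ·: ZZ|Zz
Z/II-1 ? I-1×I-2: ZZ|Zz|zz
Z/II-2 un ·: ZZ|Zz
Z/II-3 ? I-1×I-2: ZZ|Zz|zz
Z/II-4 ? I-1×I-2: ZZ|Zz|zz
Z/III-1 un II-2×II-1: ZZ|Zz
⇒ Z over [I-1,I-2,II-1,II-2,II-3,II-4,III-1]: 140 consistent

II-1 ∈ {QQ ww ZZ, QQ ww Zz, QQ ww zz, Qq ww ZZ, Qq ww Zz, Qq ww zz}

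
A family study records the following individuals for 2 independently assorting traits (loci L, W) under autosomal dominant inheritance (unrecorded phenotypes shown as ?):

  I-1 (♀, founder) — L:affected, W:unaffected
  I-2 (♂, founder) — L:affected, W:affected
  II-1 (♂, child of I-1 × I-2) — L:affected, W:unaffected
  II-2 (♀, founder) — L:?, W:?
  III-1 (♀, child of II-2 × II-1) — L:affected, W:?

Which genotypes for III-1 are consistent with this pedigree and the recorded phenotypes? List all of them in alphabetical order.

III-1 ∈ {LL Ww, LL ww, Ll Ww, Ll ww}

L/I-1 aff ·: Ll|LL
L/I-2 aff ·: Ll|LL
L/II-1 aff I-1×I-2: Ll|LL
L/II-2 ? ·: ll|Ll|LL
L/III-1 aff II-2×II-1: Ll|LL
⇒ L over [I-1,I-2,II-1,II-2,III-1]: 31 consistent
W/I-1 un ·: ww
W/I-2 aff ·: Ww
W/II-1 un I-1×I-2: ww
W/II-2 ? ·: ww|Ww|WW
W/III-1 ? II-2×II-1: ww|Ww
⇒ W over [I-1,I-2,II-1,II-2,III-1]: 4 consistent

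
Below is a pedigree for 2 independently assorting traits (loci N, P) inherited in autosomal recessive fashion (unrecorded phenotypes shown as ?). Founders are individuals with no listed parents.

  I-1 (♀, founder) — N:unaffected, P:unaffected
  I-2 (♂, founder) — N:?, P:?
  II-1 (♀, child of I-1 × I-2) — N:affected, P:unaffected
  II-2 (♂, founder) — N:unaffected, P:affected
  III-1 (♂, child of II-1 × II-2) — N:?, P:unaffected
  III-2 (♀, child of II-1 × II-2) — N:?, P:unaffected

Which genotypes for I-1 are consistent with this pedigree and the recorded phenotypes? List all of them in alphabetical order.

N/I-1 un ·: Nn
N/I-2 ? ·: Nn|nn
N/II-1 aff I-1×I-2: nn
N/II-2 un ·: NN|Nn
N/III-1 ? II-1×II-2: Nn|nn
N/III-2 ? II-1×II-2: Nn|nn
⇒ N over [I-1,I-2,II-1,II-2,III-1,III-2]: 10 consistent
P/I-1 un ·: PP|Pp
P/I-2 ? ·: PP|Pp|pp
P/II-1 un I-1×I-2: PP|Pp
P/II-2 aff ·: pp
P/III-1 un II-1×II-2: Pp
P/III-2 un II-1×II-2: Pp
⇒ P over [I-1,I-2,II-1,II-2,III-1,III-2]: 9 consistent

I-1 ∈ {Nn PP, Nn Pp}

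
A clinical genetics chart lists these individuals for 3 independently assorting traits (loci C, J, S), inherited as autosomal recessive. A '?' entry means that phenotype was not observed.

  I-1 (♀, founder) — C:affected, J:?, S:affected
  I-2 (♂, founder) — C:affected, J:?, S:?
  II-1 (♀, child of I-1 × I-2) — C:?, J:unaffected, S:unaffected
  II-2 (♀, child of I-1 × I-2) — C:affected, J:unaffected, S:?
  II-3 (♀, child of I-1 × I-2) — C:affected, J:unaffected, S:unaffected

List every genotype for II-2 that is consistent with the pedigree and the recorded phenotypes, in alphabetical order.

II-2 ∈ {cc JJ Ss, cc JJ ss, cc Jj Ss, cc Jj ss}

C/I-1 aff ·: cc
C/I-2 aff ·: cc
C/II-1 ? I-1×I-2: cc
C/II-2 aff I-1×I-2: cc
C/II-3 aff I-1×I-2: cc
⇒ C over [I-1,I-2,II-1,II-2,II-3]: 1 consistent
J/I-1 ? ·: JJ|Jj|jj
J/I-2 ? ·: JJ|Jj|jj
J/II-1 un I-1×I-2: JJ|Jj
J/II-2 un I-1×I-2: JJ|Jj
J/II-3 un I-1×I-2: JJ|Jj
⇒ J over [I-1,I-2,II-1,II-2,II-3]: 29 consistent
S/I-1 aff ·: ss
S/I-2 ? ·: SS|Ss
S/II-1 un I-1×I-2: Ss
S/II-2 ? I-1×I-2: Ss|ss
S/II-3 un I-1×I-2: Ss
⇒ S over [I-1,I-2,II-1,II-2,II-3]: 3 consistent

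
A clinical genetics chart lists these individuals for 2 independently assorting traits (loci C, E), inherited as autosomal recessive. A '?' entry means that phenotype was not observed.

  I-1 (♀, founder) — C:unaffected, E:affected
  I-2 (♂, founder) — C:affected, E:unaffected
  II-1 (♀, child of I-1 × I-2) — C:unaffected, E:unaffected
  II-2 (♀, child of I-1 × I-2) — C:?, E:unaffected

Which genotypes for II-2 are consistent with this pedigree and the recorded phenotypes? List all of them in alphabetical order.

C/I-1 un ·: CC|Cc
C/I-2 aff ·: cc
C/II-1 un I-1×I-2: Cc
C/II-2 ? I-1×I-2: Cc|cc
⇒ C over [I-1,I-2,II-1,II-2]: 3 consistent
E/I-1 aff ·: ee
E/I-2 un ·: EE|Ee
E/II-1 un I-1×I-2: Ee
E/II-2 un I-1×I-2: Ee
⇒ E over [I-1,I-2,II-1,II-2]: 2 consistent

II-2 ∈ {Cc Ee, cc Ee}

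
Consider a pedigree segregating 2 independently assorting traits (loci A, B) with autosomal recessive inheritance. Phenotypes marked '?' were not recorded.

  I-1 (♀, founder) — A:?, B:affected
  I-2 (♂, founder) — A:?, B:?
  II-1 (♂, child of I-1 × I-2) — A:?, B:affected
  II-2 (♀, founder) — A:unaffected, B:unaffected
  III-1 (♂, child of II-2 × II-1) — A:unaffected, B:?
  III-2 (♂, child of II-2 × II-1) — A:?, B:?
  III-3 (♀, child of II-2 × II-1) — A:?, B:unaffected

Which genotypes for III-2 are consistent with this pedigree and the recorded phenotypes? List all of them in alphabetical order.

A/I-1 ? ·: AA|Aa|aa
A/I-2 ? ·: AA|Aa|aa
A/II-1 ? I-1×I-2: AA|Aa|aa
A/II-2 un ·: AA|Aa
A/III-1 un II-2×II-1: AA|Aa
A/III-2 ? II-2×II-1: AA|Aa|aa
A/III-3 ? II-2×II-1: AA|Aa|aa
⇒ A over [I-1,I-2,II-1,II-2,III-1,III-2,III-3]: 238 consistent
B/I-1 aff ·: bb
B/I-2 ? ·: Bb|bb
B/II-1 aff I-1×I-2: bb
B/II-2 un ·: BB|Bb
B/III-1 ? II-2×II-1: Bb|bb
B/III-2 ? II-2×II-1: Bb|bb
B/III-3 un II-2×II-1: Bb
⇒ B over [I-1,I-2,II-1,II-2,III-1,III-2,III-3]: 10 consistent

III-2 ∈ {AA Bb, AA bb, Aa Bb, Aa bb, aa Bb, aa bb}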